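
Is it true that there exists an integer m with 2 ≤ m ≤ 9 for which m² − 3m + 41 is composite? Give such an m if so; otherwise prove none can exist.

m = 9

At m = 9: 9² − 3·9 + 41 = 95 = 5·19, which is composite.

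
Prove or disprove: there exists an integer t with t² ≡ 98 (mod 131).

Apply Euler's criterion with the prime 131: 98 is a quadratic residue iff 98^65 ≡ 1 (mod 131), and a non-residue iff it is ≡ −1.
Repeated squaring mod 131: 98^2 = 9604 ≡ 41; 98^4 ≡ 41² = 1681 ≡ 109; 98^8 ≡ 109² = 11881 ≡ 91; 98^16 ≡ 91² = 8281 ≡ 28; 98^32 ≡ 28² = 784 ≡ 129; 98^64 ≡ 129² = 16641 ≡ 4.
Since 65 = 64 + 1, 98^65 ≡ 4 · 98; multiplying out mod 131: 4·98 = 392 ≡ 130. Thus 98^65 ≡ 130 ≡ −1 (mod 131).
The value −1 means 98 is a non-residue modulo 131, so t² ≡ 98 (mod 131) is impossible.

No, no such integer exists.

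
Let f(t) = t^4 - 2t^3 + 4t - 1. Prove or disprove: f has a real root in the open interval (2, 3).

No such root exists.

f(2) = 7 and f(3) = 38, both positive, so a sign-change argument is unavailable; we show f keeps this sign on the whole interval.
Substitute t = 2 + u, where 0 < u < 1 on the interval. Expanding, f(2 + u) = u^4 + 6u^3 + 12u^2 + 12u + 7.
All 5 nonzero coefficients of this polynomial in u are positive; hence for u > 0 the value is a sum of positive terms (the constant 7 among them).
So f is strictly positive on (2, 3); no root exists in the interval.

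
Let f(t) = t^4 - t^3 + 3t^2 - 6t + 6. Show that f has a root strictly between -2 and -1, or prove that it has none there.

f(-2) = 54 and f(-1) = 17, both positive, so a sign-change argument is unavailable; we show f keeps this sign on the whole interval.
Shift to the endpoint -1: with t = -1 − u (0 < u < 1), one computes f(-1 − u) = u^4 + 5u^3 + 12u^2 + 19u + 17.
The nonzero coefficients here are all positive, so for u > 0 every term is positive (or zero), and the constant term 17 is strictly positive.
So f is strictly positive on (-2, -1); no root exists in the interval.

f has no root in that interval.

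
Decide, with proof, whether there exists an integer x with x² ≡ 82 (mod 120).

Work modulo the divisor 4 of 120. If x² ≡ 82 (mod 120) then x² ≡ 2 (mod 4).
Since (4 − x)² ≡ x² (mod 4), it suffices to square x = 0, 1, …, 2: the residues are 0, 1, 0.
So the quadratic residues mod 4 are {0, 1}, and 2 is not among them.
Therefore x² ≡ 82 (mod 120) has no solution.

No, no such integer exists.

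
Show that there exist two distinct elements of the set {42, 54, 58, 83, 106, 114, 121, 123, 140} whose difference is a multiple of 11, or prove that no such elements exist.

No such pair exists.

Residues mod 11: 42↦9, 54↦10, 58↦3, 83↦6, 106↦7, 114↦4, 121↦0, 123↦2, 140↦8.
These 9 residues are pairwise different, hence no difference of two elements is divisible by 11.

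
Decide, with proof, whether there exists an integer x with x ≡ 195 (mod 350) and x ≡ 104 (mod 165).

gcd(350, 165) = 5. If x ≡ 195 (mod 350) and x ≡ 104 (mod 165), then x ≡ 195 (mod 5) and x ≡ 104 (mod 5).
These are incompatible: 195 − 104 = 91 is not divisible by 5.
Therefore no such x exists.

There is no such integer.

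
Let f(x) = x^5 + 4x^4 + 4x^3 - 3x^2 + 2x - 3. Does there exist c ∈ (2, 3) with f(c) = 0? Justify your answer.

The endpoint values f(2) = 117 and f(3) = 651 are both positive. Claim: f(x) > 0 for every x in (2, 3).
Shift to the endpoint 2: with x = 2 + u (0 < u < 1), one computes f(2 + u) = u^5 + 14u^4 + 76u^3 + 197u^2 + 246u + 117.
All 6 nonzero coefficients of this polynomial in u are positive; hence for u > 0 the value is a sum of positive terms (the constant 117 among them).
Therefore f(x) > 0 throughout (2, 3), and f has no zero there.

f has no root in that interval.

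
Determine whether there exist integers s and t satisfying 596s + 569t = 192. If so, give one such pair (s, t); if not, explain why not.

596 and 569 are coprime, so 596s + 569t ranges over all of ℤ.
Dividing repeatedly: 596 = 1·569 + 27, 569 = 21·27 + 2, 27 = 13·2 + 1, 2 = 2·1 + 0.
Unwinding: 1 = 27 − 13·2 = 27 − 13·(569 − 21·27) = −13·569 + 274·27 = −13·569 + 274·(596 − 1·569) = 274·596 − 287·569, i.e. 596·274 + 569·(-287) = 1.
Multiplying through by 192: s = 274·192 = 52608, t = (-287)·192 = -55104 is a solution.
Shifting by a multiple of (569, −596) keeps it a solution: s = 52608 − 92·569 = 260, t = -55104 + 92·596 = -272.
Check: 596·260 + 569·(-272) = 154960 − 154768 = 192. ✓

s = 260, t = -272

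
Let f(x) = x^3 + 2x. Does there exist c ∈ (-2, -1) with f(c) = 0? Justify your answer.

No such root exists.

Evaluate at the endpoints: f(-2) = -12, f(-1) = -3 — same sign (negative).
The derivative f'(x) = 3x^2 + 2 is a quadratic with discriminant 0² − 4·3·2 = -24 < 0; it never vanishes, so it is always positive (sign of the leading coefficient).
Hence f is strictly increasing on ℝ, and in particular on [-2, -1]. A strictly monotone function with same-sign endpoint values stays negative on the whole interval, so f has no zero in (-2, -1).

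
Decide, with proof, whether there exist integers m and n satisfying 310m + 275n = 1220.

m = 27, n = -26

gcd(310, 275) = 5, and 5 divides 1220, so integer solutions exist.
Dividing through by 5 reduces the equation to 62m + 55n = 244.
Euclidean algorithm: 62 = 1·55 + 7, 55 = 7·7 + 6, 7 = 1·6 + 1, 6 = 6·1 + 0.
Unwinding: 1 = 7 − 1·6 = 7 − (55 − 7·7) = −55 + 8·7 = −55 + 8·(62 − 1·55) = 8·62 − 9·55, i.e. 62·8 + 55·(-9) = 1.
Multiplying through by 244: m = 8·244 = 1952, n = (-9)·244 = -2196 is a solution.
The general solution is m = 1952 + 55k, n = -2196 − 62k; taking k = -35 gives the smaller pair m = 27, n = -26.
Indeed 310·27 + 275·(-26) = 8370 − 7150 = 1220.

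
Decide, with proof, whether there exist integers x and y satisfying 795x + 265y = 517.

No, no such integers exist.

Any value of 795x + 265y is a multiple of gcd(795, 265) = 265.
But 517 is not a multiple of 265 (it leaves remainder 252).
Hence no integers x, y satisfy the equation.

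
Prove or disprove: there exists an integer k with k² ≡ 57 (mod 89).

k = 71

Take k = 71. Then 71² = 5041 = 56·89 + 57, so 71² ≡ 57 (mod 89).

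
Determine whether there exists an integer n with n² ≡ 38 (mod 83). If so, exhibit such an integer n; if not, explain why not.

n = 11 works: 11² = 121, and 121 − 38 = 83 = 1·83.

n = 11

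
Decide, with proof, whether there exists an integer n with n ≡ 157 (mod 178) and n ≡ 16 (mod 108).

No, no such integer exists.

gcd(178, 108) = 2. If n ≡ 157 (mod 178) and n ≡ 16 (mod 108), then n ≡ 157 (mod 2) and n ≡ 16 (mod 2).
These are incompatible: 157 − 16 = 141 is not divisible by 2.
Therefore no such n exists.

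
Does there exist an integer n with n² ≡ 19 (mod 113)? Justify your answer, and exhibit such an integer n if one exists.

No such integer exists.

Apply Euler's criterion with the prime 113: 19 is a quadratic residue iff 19^56 ≡ 1 (mod 113), and a non-residue iff it is ≡ −1.
Repeated squaring mod 113: 19^2 = 361 ≡ 22; 19^4 ≡ 22² = 484 ≡ 32; 19^8 ≡ 32² = 1024 ≡ 7; 19^16 ≡ 7² = 49 ≡ 49; 19^32 ≡ 49² = 2401 ≡ 28.
Since 56 = 32 + 16 + 8, 19^56 ≡ 28 · 49 · 7; multiplying out mod 113: 28·49 = 1372 ≡ 16, then 16·7 = 112 ≡ 112. Thus 19^56 ≡ 112 ≡ −1 (mod 113).
The value −1 means 19 is a non-residue modulo 113, so n² ≡ 19 (mod 113) is impossible.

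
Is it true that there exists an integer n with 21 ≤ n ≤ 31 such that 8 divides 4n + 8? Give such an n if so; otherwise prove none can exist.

At n = 21 the value 92 is not a multiple of 8. At n = 22 we get 4·22 + 8 = 96, and 96 = 8·12.

n = 22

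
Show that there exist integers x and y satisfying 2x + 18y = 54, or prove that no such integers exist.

x = 0, y = 3

Every value of 2x + 18y is a multiple of gcd(2, 18) = 2; since 2 ∣ 54, solutions exist.
Dividing through by 2 reduces the equation to 1x + 9y = 27.
The coefficient of x is 1, so setting y = 0 and x = 27 already solves it.
Subtracting 3·9 from x and adding 3·1 to y gives the tidier solution (0, 3).
Indeed 2·0 + 18·3 = 0 + 54 = 54.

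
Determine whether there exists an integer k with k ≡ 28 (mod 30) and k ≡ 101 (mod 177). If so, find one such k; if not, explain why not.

No such integer exists.

Reduce both congruences modulo 3, which divides 30 and 177: they say k ≡ 28 (mod 3) and k ≡ 101 (mod 3).
However 28 ≡ 1 and 101 ≡ 2 (mod 3), and 1 ≠ 2.
Hence the system has no solution.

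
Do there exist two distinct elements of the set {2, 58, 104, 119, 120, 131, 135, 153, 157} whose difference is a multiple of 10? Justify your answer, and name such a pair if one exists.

Residues mod 10: 2↦2, 58↦8, 104↦4, 119↦9, 120↦0, 131↦1, 135↦5, 153↦3, 157↦7.
All 9 residues are distinct, so no two elements differ by a multiple of 10.

There is no such pair.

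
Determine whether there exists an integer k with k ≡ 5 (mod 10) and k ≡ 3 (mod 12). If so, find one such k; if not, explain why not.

The moduli are not coprime: gcd(10, 12) = 2. Compatibility requires 2 ∣ (3 − 5) = -2, which holds, so solutions exist.
Step through k = 5, 5 + 10, 5 + 2·10, …: the values 5, 15 reduce mod 12 to 5, 3. The value 15 hits 3.
Indeed 15 ≡ 5 (mod 10) and 15 ≡ 3 (mod 12).

k = 15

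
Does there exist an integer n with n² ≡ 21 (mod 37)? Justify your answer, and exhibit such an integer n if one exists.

n = 24

n = 24 works: 24² = 576, and 576 − 21 = 555 = 15·37.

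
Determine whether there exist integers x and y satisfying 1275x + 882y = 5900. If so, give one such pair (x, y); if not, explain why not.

Both 1275 and 882 are divisible by gcd(1275, 882) = 3, hence so is any combination 1275x + 882y.
But 5900 is not a multiple of 3 (it leaves remainder 2).
So the equation is unsolvable over ℤ.

No, no such integers exist.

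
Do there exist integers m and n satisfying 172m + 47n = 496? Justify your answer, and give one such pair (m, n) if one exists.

m = 16, n = -48

Since gcd(172, 47) = 1, every integer is an integer combination of 172 and 47.
Euclidean algorithm: 172 = 3·47 + 31, 47 = 1·31 + 16, 31 = 1·16 + 15, 16 = 1·15 + 1, 15 = 15·1 + 0.
Working back up the chain: 1 = 16 − 1·15 = 16 − (31 − 1·16) = −31 + 2·16 = −31 + 2·(47 − 1·31) = 2·47 − 3·31 = 2·47 − 3·(172 − 3·47) = −3·172 + 11·47. So 172·(-3) + 47·11 = 1.
Multiplying through by 496: m = (-3)·496 = -1488, n = 11·496 = 5456 is a solution.
Adding 32·47 to m and subtracting 32·172 from n gives the tidier solution (16, -48).
Indeed 172·16 + 47·(-48) = 2752 − 2256 = 496.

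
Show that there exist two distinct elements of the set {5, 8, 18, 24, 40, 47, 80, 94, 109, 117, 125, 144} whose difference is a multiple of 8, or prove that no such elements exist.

The pair (5, 109) works.

Reduce each element mod 8: 5↦5, 8↦0, 18↦2, 24↦0, 40↦0, 47↦7, 80↦0, 94↦6, 109↦5, 117↦5, 125↦5, 144↦0. The residue 5 repeats (at 5 and 109), and 109 − 5 = 104 = 13·8.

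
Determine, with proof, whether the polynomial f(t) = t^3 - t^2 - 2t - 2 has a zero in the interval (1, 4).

Yes, f has a root in the interval.

f(1) = -4 and f(4) = 38, which have opposite signs.
f is continuous everywhere (it is a polynomial), in particular on [1, 4].
By the Intermediate Value Theorem f must vanish at some point of (1, 4).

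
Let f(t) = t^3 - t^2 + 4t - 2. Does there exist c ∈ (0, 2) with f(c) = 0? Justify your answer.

Yes, f has a root in the interval.

f(0) = -2 and f(2) = 10, which have opposite signs.
f is continuous everywhere (it is a polynomial), in particular on [0, 2].
So by the Intermediate Value Theorem there is a c strictly between 0 and 2 with f(c) = 0.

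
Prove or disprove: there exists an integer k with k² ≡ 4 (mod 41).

Take k = 2. Then 2² = 4, and since 0 ≤ 4 < 41 this is already reduced: 2² ≡ 4 (mod 41).

k = 2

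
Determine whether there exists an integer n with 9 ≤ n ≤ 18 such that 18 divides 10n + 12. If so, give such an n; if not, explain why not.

At n = 15 we get 10·15 + 12 = 162, and 162 = 18·9.

n = 15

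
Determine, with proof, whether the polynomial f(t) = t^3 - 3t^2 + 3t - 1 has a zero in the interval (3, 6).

No such root exists.

f(3) = 8 and f(6) = 125, both positive, so a sign-change argument is unavailable; we show f keeps this sign on the whole interval.
Shift to the endpoint 3: with t = 3 + u (0 < u < 3), one computes f(3 + u) = u^3 + 6u^2 + 12u + 8.
The nonzero coefficients here are all positive, so for u > 0 every term is positive (or zero), and the constant term 8 is strictly positive.
Therefore f(t) > 0 throughout (3, 6), and f has no zero there.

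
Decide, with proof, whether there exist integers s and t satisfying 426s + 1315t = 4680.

Since gcd(426, 1315) = 1, every integer is an integer combination of 426 and 1315.
Euclidean algorithm: 1315 = 3·426 + 37, 426 = 11·37 + 19, 37 = 1·19 + 18, 19 = 1·18 + 1, 18 = 18·1 + 0.
Back-substituting, 1 = 19 − 1·18 = 19 − (37 − 1·19) = −37 + 2·19 = −37 + 2·(426 − 11·37) = 2·426 − 23·37 = 2·426 − 23·(1315 − 3·426) = −23·1315 + 71·426; that is, 426·71 + 1315·(-23) = 1.
Multiplying through by 4680: s = 71·4680 = 332280, t = (-23)·4680 = -107640 is a solution.
Shifting by a multiple of (1315, −426) keeps it a solution: s = 332280 − 252·1315 = 900, t = -107640 + 252·426 = -288.
Indeed 426·900 + 1315·(-288) = 383400 − 378720 = 4680.

s = 900, t = -288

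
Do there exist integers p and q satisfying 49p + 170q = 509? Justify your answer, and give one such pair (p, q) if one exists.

Since gcd(49, 170) = 1, every integer is an integer combination of 49 and 170.
Run the Euclidean algorithm on 170 and 49: 170 = 3·49 + 23, 49 = 2·23 + 3, 23 = 7·3 + 2, 3 = 1·2 + 1, 2 = 2·1 + 0.
Back-substituting, 1 = 3 − 1·2 = 3 − (23 − 7·3) = −23 + 8·3 = −23 + 8·(49 − 2·23) = 8·49 − 17·23 = 8·49 − 17·(170 − 3·49) = −17·170 + 59·49; that is, 49·59 + 170·(-17) = 1.
Scaling by 509 gives the particular solution (p, q) = (30031, -8653).
The general solution is p = 30031 + 170k, q = -8653 − 49k; taking k = -176 gives the smaller pair p = 111, q = -29.
Indeed 49·111 + 170·(-29) = 5439 − 4930 = 509.

p = 111, q = -29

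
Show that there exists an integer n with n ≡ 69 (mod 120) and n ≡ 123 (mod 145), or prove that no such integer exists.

No, no such integer exists.

gcd(120, 145) = 5. If n ≡ 69 (mod 120) and n ≡ 123 (mod 145), then n ≡ 69 (mod 5) and n ≡ 123 (mod 5).
These are incompatible: 69 − 123 = -54 is not divisible by 5.
Hence the system has no solution.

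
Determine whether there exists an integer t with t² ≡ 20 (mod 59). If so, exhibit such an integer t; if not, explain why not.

Take t = 16. Then 16² = 256 = 4·59 + 20, so 16² ≡ 20 (mod 59).

t = 16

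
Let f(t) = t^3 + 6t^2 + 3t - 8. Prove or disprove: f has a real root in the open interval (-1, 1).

f(-1) = -6 and f(1) = 2, which have opposite signs.
Since f is a polynomial it is continuous on [-1, 1].
By the Intermediate Value Theorem, f takes the value 0 somewhere in the open interval.

Yes, f has a root in the interval.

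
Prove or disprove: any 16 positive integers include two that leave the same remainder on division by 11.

Yes.

Partition the integers by their residue mod 11; there are 11 classes.
Placing 16 integers into 11 classes, some class receives at least two — say a and b.
That is, a and b leave the same remainder on division by 11, as claimed.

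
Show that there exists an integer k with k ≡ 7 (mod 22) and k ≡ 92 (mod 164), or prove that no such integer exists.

gcd(22, 164) = 2. If k ≡ 7 (mod 22) and k ≡ 92 (mod 164), then k ≡ 7 (mod 2) and k ≡ 92 (mod 2).
But 7 mod 2 = 1 while 92 mod 2 = 0, a contradiction.
So no integer satisfies both congruences.

No, no such integer exists.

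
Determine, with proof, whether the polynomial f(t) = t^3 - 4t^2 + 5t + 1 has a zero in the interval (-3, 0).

f(-3) = -77 and f(0) = 1, which have opposite signs.
As a polynomial, f is continuous on every closed interval.
By the Intermediate Value Theorem f must vanish at some point of (-3, 0).

Yes, f has a root in the interval.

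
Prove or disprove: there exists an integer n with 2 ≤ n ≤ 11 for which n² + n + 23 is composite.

n = 11

At n = 11: 11² + 11 + 23 = 155 = 5·31, which is composite.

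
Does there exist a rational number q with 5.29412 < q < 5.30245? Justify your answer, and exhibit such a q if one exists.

q = 53/10

Look for a denominator N such that an integer falls strictly between N·5.29412 and N·5.30245. N = 10 works: 10·5.29412 = 52.94120 < 53 < 53.02450 = 10·5.30245.
So q = 53/10 works: it is a ratio of integers, and dividing 10·5.29412 < 53 < 10·5.30245 through by 10 gives 5.29412 < 53/10 < 5.30245.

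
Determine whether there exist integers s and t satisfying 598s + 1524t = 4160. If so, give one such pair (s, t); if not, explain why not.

s = 272, t = -104

Since gcd(598, 1524) = 2 and 4160 = 2·2080, Bézout's identity guarantees a solution.
Dividing through by 2 reduces the equation to 299s + 762t = 2080.
Run the Euclidean algorithm on 762 and 299: 762 = 2·299 + 164, 299 = 1·164 + 135, 164 = 1·135 + 29, 135 = 4·29 + 19, 29 = 1·19 + 10, 19 = 1·10 + 9, 10 = 1·9 + 1, 9 = 9·1 + 0.
Working back up the chain: 1 = 10 − 1·9 = 10 − (19 − 1·10) = −19 + 2·10 = −19 + 2·(29 − 1·19) = 2·29 − 3·19 = 2·29 − 3·(135 − 4·29) = −3·135 + 14·29 = −3·135 + 14·(164 − 1·135) = 14·164 − 17·135 = 14·164 − 17·(299 − 1·164) = −17·299 + 31·164 = −17·299 + 31·(762 − 2·299) = 31·762 − 79·299. So 299·(-79) + 762·31 = 1.
Scaling by 2080 gives the particular solution (s, t) = (-164320, 64480).
The general solution is s = -164320 + 762k, t = 64480 − 299k; taking k = 216 gives the smaller pair s = 272, t = -104.
Check: 598·272 + 1524·(-104) = 162656 − 158496 = 4160. ✓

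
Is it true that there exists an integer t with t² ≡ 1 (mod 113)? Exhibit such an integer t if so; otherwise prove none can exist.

Take t = 1. Then 1² = 1, and since 0 ≤ 1 < 113 this is already reduced: 1² ≡ 1 (mod 113).

t = 1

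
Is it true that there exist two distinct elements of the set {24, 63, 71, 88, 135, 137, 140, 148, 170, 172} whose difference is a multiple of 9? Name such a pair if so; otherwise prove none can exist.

Reduce each element mod 9: 24↦6, 63↦0, 71↦8, 88↦7, 135↦0, 137↦2, 140↦5, 148↦4, 170↦8, 172↦1. The residue 0 repeats (at 63 and 135), and 135 − 63 = 72 = 8·9.

63 and 135 are such a pair.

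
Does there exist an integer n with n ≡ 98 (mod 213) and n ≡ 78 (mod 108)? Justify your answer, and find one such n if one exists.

No, no such integer exists.

Reduce both congruences modulo 3, which divides 213 and 108: they say n ≡ 98 (mod 3) and n ≡ 78 (mod 3).
These are incompatible: 98 − 78 = 20 is not divisible by 3.
Hence the system has no solution.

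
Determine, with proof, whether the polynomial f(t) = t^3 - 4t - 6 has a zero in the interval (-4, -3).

No such root exists.

f(-4) = -54 and f(-3) = -21, both negative, so a sign-change argument is unavailable; we show f keeps this sign on the whole interval.
Substitute t = -3 − u, where 0 < u < 1 on the interval. Expanding, f(-3 − u) = -u^3 - 9u^2 - 23u - 21.
All 4 nonzero coefficients of this polynomial in u are negative; hence for u > 0 the value is a sum of negative terms (the constant -21 among them).
Therefore f(t) < 0 throughout (-4, -3), and f has no zero there.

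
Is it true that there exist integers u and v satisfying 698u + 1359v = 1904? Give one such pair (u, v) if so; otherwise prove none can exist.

Since gcd(698, 1359) = 1, every integer is an integer combination of 698 and 1359.
Run the Euclidean algorithm on 1359 and 698: 1359 = 1·698 + 661, 698 = 1·661 + 37, 661 = 17·37 + 32, 37 = 1·32 + 5, 32 = 6·5 + 2, 5 = 2·2 + 1, 2 = 2·1 + 0.
Working back up the chain: 1 = 5 − 2·2 = 5 − 2·(32 − 6·5) = −2·32 + 13·5 = −2·32 + 13·(37 − 1·32) = 13·37 − 15·32 = 13·37 − 15·(661 − 17·37) = −15·661 + 268·37 = −15·661 + 268·(698 − 1·661) = 268·698 − 283·661 = 268·698 − 283·(1359 − 1·698) = −283·1359 + 551·698. So 698·551 + 1359·(-283) = 1.
Scaling by 1904 gives the particular solution (u, v) = (1049104, -538832).
The general solution is u = 1049104 + 1359k, v = -538832 − 698k; taking k = -771 gives the smaller pair u = 1315, v = -674.
Check: 698·1315 + 1359·(-674) = 917870 − 915966 = 1904. ✓

u = 1315, v = -674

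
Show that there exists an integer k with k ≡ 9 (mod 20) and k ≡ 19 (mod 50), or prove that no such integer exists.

k = 69

The moduli are not coprime: gcd(20, 50) = 10. Compatibility requires 10 ∣ (19 − 9) = 10, which holds, so solutions exist.
Step through k = 9, 9 + 20, 9 + 2·20, …: the values 9, 29, 49, 69 reduce mod 50 to 9, 29, 49, 19. The value 69 hits 19.
Verify: 69 = 3·20 + 9 and 69 = 1·50 + 19. ✓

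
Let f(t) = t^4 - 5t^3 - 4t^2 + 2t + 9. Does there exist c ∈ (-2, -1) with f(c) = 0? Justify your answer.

No such root exists.

The endpoint values f(-2) = 45 and f(-1) = 9 are both positive. Claim: f(t) > 0 for every t in (-2, -1).
Substitute t = -1 − u, where 0 < u < 1 on the interval. Expanding, f(-1 − u) = u^4 + 9u^3 + 17u^2 + 9u + 9.
The nonzero coefficients here are all positive, so for u > 0 every term is positive (or zero), and the constant term 9 is strictly positive.
Therefore f(t) > 0 throughout (-2, -1), and f has no zero there.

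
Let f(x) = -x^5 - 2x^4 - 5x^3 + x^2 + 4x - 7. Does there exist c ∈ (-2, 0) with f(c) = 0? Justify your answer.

f(-2) = 29 and f(0) = -7, which have opposite signs.
Since f is a polynomial it is continuous on [-2, 0].
So by the Intermediate Value Theorem there is a c strictly between -2 and 0 with f(c) = 0.

Such a root exists.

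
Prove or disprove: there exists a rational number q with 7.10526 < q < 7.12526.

q = 57/8

Look for a denominator N such that an integer falls strictly between N·7.10526 and N·7.12526. N = 8 works: 8·7.10526 = 56.84208 < 57 < 57.00208 = 8·7.12526.
Dividing back, 7.10526 < 57/8 < 7.12526, and 57/8 is rational.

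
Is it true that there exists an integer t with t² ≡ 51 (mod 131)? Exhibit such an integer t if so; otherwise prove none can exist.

No such integer exists.

Apply Euler's criterion with the prime 131: 51 is a quadratic residue iff 51^65 ≡ 1 (mod 131), and a non-residue iff it is ≡ −1.
Repeated squaring mod 131: 51^2 = 2601 ≡ 112; 51^4 ≡ 112² = 12544 ≡ 99; 51^8 ≡ 99² = 9801 ≡ 107; 51^16 ≡ 107² = 11449 ≡ 52; 51^32 ≡ 52² = 2704 ≡ 84; 51^64 ≡ 84² = 7056 ≡ 113.
Since 65 = 64 + 1, 51^65 ≡ 113 · 51; multiplying out mod 131: 113·51 = 5763 ≡ 130. Thus 51^65 ≡ 130 ≡ −1 (mod 131).
By Euler's criterion 51 is a quadratic non-residue mod 131: no t satisfies t² ≡ 51 (mod 131).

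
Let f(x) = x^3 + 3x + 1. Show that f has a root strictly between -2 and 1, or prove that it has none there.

Yes, f has a root in the interval.

f(-2) = -13 and f(1) = 5, which have opposite signs.
As a polynomial, f is continuous on every closed interval.
By the Intermediate Value Theorem f must vanish at some point of (-2, 1).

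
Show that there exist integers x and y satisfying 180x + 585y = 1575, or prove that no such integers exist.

Since gcd(180, 585) = 45 and 1575 = 45·35, Bézout's identity guarantees a solution.
Dividing through by 45 reduces the equation to 4x + 13y = 35.
Euclidean algorithm: 13 = 3·4 + 1, 4 = 4·1 + 0.
Back-substituting, 1 = 13 − 3·4; that is, 4·(-3) + 13·1 = 1.
Multiplying through by 35: x = (-3)·35 = -105, y = 1·35 = 35 is a solution.
The general solution is x = -105 + 13k, y = 35 − 4k; taking k = 9 gives the smaller pair x = 12, y = -1.
Check: 180·12 + 585·(-1) = 2160 − 585 = 1575. ✓

x = 12, y = -1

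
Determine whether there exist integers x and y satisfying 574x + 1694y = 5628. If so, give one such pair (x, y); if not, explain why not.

x = 119, y = -37

Every value of 574x + 1694y is a multiple of gcd(574, 1694) = 14; since 14 ∣ 5628, solutions exist.
Dividing through by 14 reduces the equation to 41x + 121y = 402.
Euclidean algorithm: 121 = 2·41 + 39, 41 = 1·39 + 2, 39 = 19·2 + 1, 2 = 2·1 + 0.
Unwinding: 1 = 39 − 19·2 = 39 − 19·(41 − 1·39) = −19·41 + 20·39 = −19·41 + 20·(121 − 2·41) = 20·121 − 59·41, i.e. 41·(-59) + 121·20 = 1.
Multiplying through by 402: x = (-59)·402 = -23718, y = 20·402 = 8040 is a solution.
Adding 197·121 to x and subtracting 197·41 from y gives the tidier solution (119, -37).
Check: 574·119 + 1694·(-37) = 68306 − 62678 = 5628. ✓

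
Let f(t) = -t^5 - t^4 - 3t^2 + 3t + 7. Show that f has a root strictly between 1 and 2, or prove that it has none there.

Such a root exists.

f(1) = 5 and f(2) = -47, which have opposite signs.
f is continuous everywhere (it is a polynomial), in particular on [1, 2].
By the Intermediate Value Theorem f must vanish at some point of (1, 2).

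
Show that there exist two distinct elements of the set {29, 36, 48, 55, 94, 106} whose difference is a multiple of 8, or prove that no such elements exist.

No such pair exists.

Residues mod 8: 29↦5, 36↦4, 48↦0, 55↦7, 94↦6, 106↦2.
These 6 residues are pairwise different, hence no difference of two elements is divisible by 8.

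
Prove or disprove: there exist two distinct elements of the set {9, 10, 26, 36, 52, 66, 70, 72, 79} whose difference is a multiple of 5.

Yes: 9 and 79.

Reduce each element mod 5: 9↦4, 10↦0, 26↦1, 36↦1, 52↦2, 66↦1, 70↦0, 72↦2, 79↦4. The residue 4 repeats (at 9 and 79), and 79 − 9 = 70 = 14·5.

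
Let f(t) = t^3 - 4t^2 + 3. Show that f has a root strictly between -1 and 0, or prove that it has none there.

f(-1) = -2 and f(0) = 3, which have opposite signs.
Since f is a polynomial it is continuous on [-1, 0].
By the Intermediate Value Theorem, f takes the value 0 somewhere in the open interval.

Such a root exists.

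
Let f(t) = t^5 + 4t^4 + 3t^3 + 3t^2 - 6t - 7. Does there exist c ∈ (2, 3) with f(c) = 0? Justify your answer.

No such root exists.

The endpoint values f(2) = 113 and f(3) = 650 are both positive. Claim: f(t) > 0 for every t in (2, 3).
Shift to the endpoint 2: with t = 2 + u (0 < u < 1), one computes f(2 + u) = u^5 + 14u^4 + 75u^3 + 197u^2 + 250u + 113.
The nonzero coefficients here are all positive, so for u > 0 every term is positive (or zero), and the constant term 113 is strictly positive.
Therefore f(t) > 0 throughout (2, 3), and f has no zero there.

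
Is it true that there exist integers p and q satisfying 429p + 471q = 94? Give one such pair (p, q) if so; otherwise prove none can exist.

gcd(429, 471) = 3, so every integer of the form 429p + 471q is a multiple of 3.
However 94 leaves remainder 1 on division by 3.
Therefore 429p + 471q = 94 has no solution in integers.

No, no such integers exist.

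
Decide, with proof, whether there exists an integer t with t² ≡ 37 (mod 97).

There is no such integer.

97 is prime, so by Euler's criterion 37 is a square mod 97 iff 37^((97−1)/2) = 37^48 ≡ 1 (mod 97).
Repeated squaring mod 97: 37^2 = 1369 ≡ 11; 37^4 ≡ 11² = 121 ≡ 24; 37^8 ≡ 24² = 576 ≡ 91; 37^16 ≡ 91² = 8281 ≡ 36; 37^32 ≡ 36² = 1296 ≡ 35.
Since 48 = 32 + 16, 37^48 ≡ 35 · 36; multiplying out mod 97: 35·36 = 1260 ≡ 96. Thus 37^48 ≡ 96 ≡ −1 (mod 97).
By Euler's criterion 37 is a quadratic non-residue mod 97: no t satisfies t² ≡ 37 (mod 97).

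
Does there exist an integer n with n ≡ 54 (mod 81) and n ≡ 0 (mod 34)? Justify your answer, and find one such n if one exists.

The moduli 81 and 34 are coprime, so by the Chinese Remainder Theorem a unique solution modulo 2754 exists.
Any solution of the first congruence is n = 54 + 81t; substituting into the second, 81t ≡ 0 − 54 ≡ 14 (mod 34).
81 ≡ 13 (mod 34), so this reads 13t ≡ 14 (mod 34). Note 13·21 = 273 ≡ 1 (mod 34) (as 273 − 1 = 8·34), so 13⁻¹ ≡ 21.
Therefore t ≡ 21·14 = 294 ≡ 22 (mod 34).
Taking t = 22 gives n = 54 + 81·22 = 1836.
Check: 1836 mod 81 = 54, 1836 mod 34 = 0. ✓

n = 1836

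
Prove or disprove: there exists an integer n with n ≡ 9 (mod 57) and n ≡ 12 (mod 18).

n = 66

The moduli are not coprime: gcd(57, 18) = 3. Compatibility requires 3 ∣ (12 − 9) = 3, which holds, so solutions exist.
The integers ≡ 9 (mod 57) are 9, 66, …; their remainders mod 18 are 9, 12, so n = 66 is the first that is ≡ 12 (mod 18).
Indeed 66 ≡ 9 (mod 57) and 66 ≡ 12 (mod 18).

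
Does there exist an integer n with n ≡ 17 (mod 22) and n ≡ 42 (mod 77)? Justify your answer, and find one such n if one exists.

There is no such integer.

Both moduli are multiples of 11 = gcd(22, 77), so any solution would satisfy n ≡ 17 and n ≡ 42 modulo 11 simultaneously.
However 17 ≡ 6 and 42 ≡ 9 (mod 11), and 6 ≠ 9.
So no integer satisfies both congruences.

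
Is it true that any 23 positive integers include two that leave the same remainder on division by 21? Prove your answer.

Yes.

Each integer lies in one of the 21 residue classes modulo 21.
Placing 23 integers into 21 classes, some class receives at least two — say a and b.
That is, a and b leave the same remainder on division by 21, as claimed.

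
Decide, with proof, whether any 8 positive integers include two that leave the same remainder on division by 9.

Take the 8 consecutive integers 43, 44, …, 50: their residues mod 9 are all distinct because 8 ≤ 9.
So no two of them leave the same remainder on division by 9; the claim fails for this set.

No, the set {43, 44, 45, 46, 47, 48, 49, 50} is a counterexample.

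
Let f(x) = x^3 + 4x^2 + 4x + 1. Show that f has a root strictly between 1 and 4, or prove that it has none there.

No such root exists.

The endpoint values f(1) = 10 and f(4) = 145 are both positive. Claim: f(x) > 0 for every x in (1, 4).
Shift to the endpoint 1: with x = 1 + u (0 < u < 3), one computes f(1 + u) = u^3 + 7u^2 + 15u + 10.
The nonzero coefficients here are all positive, so for u > 0 every term is positive (or zero), and the constant term 10 is strictly positive.
So f is strictly positive on (1, 4); no root exists in the interval.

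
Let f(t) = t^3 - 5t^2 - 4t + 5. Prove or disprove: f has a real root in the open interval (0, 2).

f(0) = 5 and f(2) = -15, which have opposite signs.
Since f is a polynomial it is continuous on [0, 2].
By the Intermediate Value Theorem f must vanish at some point of (0, 2).

Yes, f has a root in the interval.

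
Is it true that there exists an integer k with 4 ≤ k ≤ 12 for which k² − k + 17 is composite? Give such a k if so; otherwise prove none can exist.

The values for k = 4, 5, …, 12 are 29, 37, 47, 59, 73, 89, 107, 127, 149, and each of these is prime.
So no value in the range makes the expression composite.

No such integer k in that range exists.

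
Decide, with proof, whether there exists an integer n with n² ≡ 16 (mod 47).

n = 43

n = 43 works: 43² = 1849, and 1849 − 16 = 1833 = 39·47.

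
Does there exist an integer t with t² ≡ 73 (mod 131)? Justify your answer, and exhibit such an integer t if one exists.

131 is prime, so by Euler's criterion 73 is a square mod 131 iff 73^((131−1)/2) = 73^65 ≡ 1 (mod 131).
Repeated squaring mod 131: 73^2 = 5329 ≡ 89; 73^4 ≡ 89² = 7921 ≡ 61; 73^8 ≡ 61² = 3721 ≡ 53; 73^16 ≡ 53² = 2809 ≡ 58; 73^32 ≡ 58² = 3364 ≡ 89; 73^64 ≡ 89² = 7921 ≡ 61.
Since 65 = 64 + 1, 73^65 ≡ 61 · 73; multiplying out mod 131: 61·73 = 4453 ≡ 130. Thus 73^65 ≡ 130 ≡ −1 (mod 131).
By Euler's criterion 73 is a quadratic non-residue mod 131: no t satisfies t² ≡ 73 (mod 131).

No, no such integer exists.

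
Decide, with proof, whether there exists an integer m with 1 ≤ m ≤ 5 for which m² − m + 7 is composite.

At m = 5: 5² − 5 + 7 = 27 = 3·9, which is composite.

m = 5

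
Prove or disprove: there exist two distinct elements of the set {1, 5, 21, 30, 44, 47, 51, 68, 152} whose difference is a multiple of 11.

There is no such pair.

Two integers differ by a multiple of 11 exactly when they have the same residue mod 11. The residues are 1↦1, 5↦5, 21↦10, 30↦8, 44↦0, 47↦3, 51↦7, 68↦2, 152↦9.
No residue repeats among the 9 elements, so no pair has difference ≡ 0 (mod 11).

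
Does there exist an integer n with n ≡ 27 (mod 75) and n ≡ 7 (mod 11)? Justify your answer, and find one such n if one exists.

n = 777

gcd(75, 11) = 1, so the Chinese Remainder Theorem guarantees exactly one residue class mod 825 satisfying both.
Any solution of the first congruence is n = 27 + 75t; substituting into the second, 75t ≡ 7 − 27 ≡ 2 (mod 11).
75 ≡ 9 (mod 11), so this reads 9t ≡ 2 (mod 11). To invert 9 modulo 11: 11 = 1·9 + 2, 9 = 4·2 + 1, 2 = 2·1 + 0, and unwinding, 1 = 9 − 4·2 = 9 − 4·(11 − 1·9) = −4·11 + 5·9. Thus 9⁻¹ ≡ 5 (mod 11).
Multiplying by 5: t ≡ 5·2 = 10 (mod 11).
Taking t = 10 gives n = 27 + 75·10 = 777.
Verify: 777 = 10·75 + 27 and 777 = 70·11 + 7. ✓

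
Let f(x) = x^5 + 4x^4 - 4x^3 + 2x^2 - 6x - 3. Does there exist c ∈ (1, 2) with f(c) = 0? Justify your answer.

Such a root exists.

f(1) = -6 and f(2) = 57, which have opposite signs.
Since f is a polynomial it is continuous on [1, 2].
The Intermediate Value Theorem then guarantees some c ∈ (1, 2) with f(c) = 0.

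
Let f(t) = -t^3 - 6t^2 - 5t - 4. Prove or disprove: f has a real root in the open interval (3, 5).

f(3) = -100 and f(5) = -304, both negative, so a sign-change argument is unavailable; we show f keeps this sign on the whole interval.
Substitute t = 3 + u, where 0 < u < 2 on the interval. Expanding, f(3 + u) = -u^3 - 15u^2 - 68u - 100.
All 4 nonzero coefficients of this polynomial in u are negative; hence for u > 0 the value is a sum of negative terms (the constant -100 among them).
Therefore f(t) < 0 throughout (3, 5), and f has no zero there.

No.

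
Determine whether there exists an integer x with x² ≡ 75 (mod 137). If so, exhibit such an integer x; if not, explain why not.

No, no such integer exists.

Apply Euler's criterion with the prime 137: 75 is a quadratic residue iff 75^68 ≡ 1 (mod 137), and a non-residue iff it is ≡ −1.
Repeated squaring mod 137: 75^2 = 5625 ≡ 8; 75^4 ≡ 8² = 64 ≡ 64; 75^8 ≡ 64² = 4096 ≡ 123; 75^16 ≡ 123² = 15129 ≡ 59; 75^32 ≡ 59² = 3481 ≡ 56; 75^64 ≡ 56² = 3136 ≡ 122.
Since 68 = 64 + 4, 75^68 ≡ 122 · 64; multiplying out mod 137: 122·64 = 7808 ≡ 136. Thus 75^68 ≡ 136 ≡ −1 (mod 137).
By Euler's criterion 75 is a quadratic non-residue mod 137: no x satisfies x² ≡ 75 (mod 137).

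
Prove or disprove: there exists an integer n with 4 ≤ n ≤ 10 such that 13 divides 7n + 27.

There is no such integer n in that range.

For n = 4, 5, …, 10 the values of 7n + 27 modulo 13 are 3, 10, 4, 11, 5, 12, 6 respectively.
Since 0 is absent from this list, 13 ∤ 7n + 27 for every n with 4 ≤ n ≤ 10.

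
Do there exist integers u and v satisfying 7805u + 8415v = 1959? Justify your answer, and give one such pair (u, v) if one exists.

There are no such integers.

gcd(7805, 8415) = 5, so every integer of the form 7805u + 8415v is a multiple of 5.
But 1959 is not a multiple of 5 (it leaves remainder 4).
Therefore 7805u + 8415v = 1959 has no solution in integers.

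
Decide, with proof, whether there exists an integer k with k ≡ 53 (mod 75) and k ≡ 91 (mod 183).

gcd(75, 183) = 3. If k ≡ 53 (mod 75) and k ≡ 91 (mod 183), then k ≡ 53 (mod 3) and k ≡ 91 (mod 3).
But 53 mod 3 = 2 while 91 mod 3 = 1, a contradiction.
Therefore no such k exists.

There is no such integer.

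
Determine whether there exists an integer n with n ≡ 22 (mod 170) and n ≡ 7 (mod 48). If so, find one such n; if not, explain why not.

Reduce both congruences modulo 2, which divides 170 and 48: they say n ≡ 22 (mod 2) and n ≡ 7 (mod 2).
But 22 mod 2 = 0 while 7 mod 2 = 1, a contradiction.
Hence the system has no solution.

No, no such integer exists.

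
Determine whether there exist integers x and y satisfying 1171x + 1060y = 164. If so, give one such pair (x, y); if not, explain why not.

x = 584, y = -645

1171 and 1060 are coprime, so 1171x + 1060y ranges over all of ℤ.
Run the Euclidean algorithm on 1171 and 1060: 1171 = 1·1060 + 111, 1060 = 9·111 + 61, 111 = 1·61 + 50, 61 = 1·50 + 11, 50 = 4·11 + 6, 11 = 1·6 + 5, 6 = 1·5 + 1, 5 = 5·1 + 0.
Unwinding: 1 = 6 − 1·5 = 6 − (11 − 1·6) = −11 + 2·6 = −11 + 2·(50 − 4·11) = 2·50 − 9·11 = 2·50 − 9·(61 − 1·50) = −9·61 + 11·50 = −9·61 + 11·(111 − 1·61) = 11·111 − 20·61 = 11·111 − 20·(1060 − 9·111) = −20·1060 + 191·111 = −20·1060 + 191·(1171 − 1·1060) = 191·1171 − 211·1060, i.e. 1171·191 + 1060·(-211) = 1.
Scaling by 164 gives the particular solution (x, y) = (31324, -34604).
The general solution is x = 31324 + 1060k, y = -34604 − 1171k; taking k = -29 gives the smaller pair x = 584, y = -645.
Check: 1171·584 + 1060·(-645) = 683864 − 683700 = 164. ✓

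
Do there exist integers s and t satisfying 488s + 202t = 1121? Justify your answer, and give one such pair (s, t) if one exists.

No, no such integers exist.

Any value of 488s + 202t is a multiple of gcd(488, 202) = 2.
But 1121 = 2·560 + 1, so 2 ∤ 1121.
So the equation is unsolvable over ℤ.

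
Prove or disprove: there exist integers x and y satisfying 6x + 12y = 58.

No, no such integers exist.

gcd(6, 12) = 6, so every integer of the form 6x + 12y is a multiple of 6.
However 58 leaves remainder 4 on division by 6.
Therefore 6x + 12y = 58 has no solution in integers.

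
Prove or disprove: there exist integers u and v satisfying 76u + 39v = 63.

76 and 39 are coprime, so 76u + 39v ranges over all of ℤ.
Run the Euclidean algorithm on 76 and 39: 76 = 1·39 + 37, 39 = 1·37 + 2, 37 = 18·2 + 1, 2 = 2·1 + 0.
Unwinding: 1 = 37 − 18·2 = 37 − 18·(39 − 1·37) = −18·39 + 19·37 = −18·39 + 19·(76 − 1·39) = 19·76 − 37·39, i.e. 76·19 + 39·(-37) = 1.
Times 63: 76·1197 + 39·(-2331) = 63, so (1197, -2331) solves it.
The general solution is u = 1197 + 39k, v = -2331 − 76k; taking k = -30 gives the smaller pair u = 27, v = -51.
Check: 76·27 + 39·(-51) = 2052 − 1989 = 63. ✓

u = 27, v = -51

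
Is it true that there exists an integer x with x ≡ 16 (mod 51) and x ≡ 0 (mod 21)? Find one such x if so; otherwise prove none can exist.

Reduce both congruences modulo 3, which divides 51 and 21: they say x ≡ 16 (mod 3) and x ≡ 0 (mod 3).
These are incompatible: 16 − 0 = 16 is not divisible by 3.
Therefore no such x exists.

There is no such integer.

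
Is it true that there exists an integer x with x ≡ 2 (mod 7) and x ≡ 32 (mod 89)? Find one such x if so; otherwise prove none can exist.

x = 121

The moduli 7 and 89 are coprime, so by the Chinese Remainder Theorem a unique solution modulo 623 exists.
Any solution of the first congruence is x = 2 + 7t; substituting into the second, 7t ≡ 32 − 2 ≡ 30 (mod 89).
To invert 7 modulo 89: 89 = 12·7 + 5, 7 = 1·5 + 2, 5 = 2·2 + 1, 2 = 2·1 + 0, and unwinding, 1 = 5 − 2·2 = 5 − 2·(7 − 1·5) = −2·7 + 3·5 = −2·7 + 3·(89 − 12·7) = 3·89 − 38·7. Thus 7⁻¹ ≡ -38 ≡ 51 (mod 89).
Therefore t ≡ 51·30 = 1530 ≡ 17 (mod 89).
Taking t = 17 gives x = 2 + 7·17 = 121.
Check: 121 mod 7 = 2, 121 mod 89 = 32. ✓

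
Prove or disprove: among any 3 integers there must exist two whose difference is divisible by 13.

Take the 3 consecutive integers 50, 51, 52: their residues mod 13 are all distinct because 3 ≤ 13.
Any two of them differ by at most 2 < 13 and by at least 1, so no difference is a multiple of 13.

No, the set {50, 51, 52} is a counterexample.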